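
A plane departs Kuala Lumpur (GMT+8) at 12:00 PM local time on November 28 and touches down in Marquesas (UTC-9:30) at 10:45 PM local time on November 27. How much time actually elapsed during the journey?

Departure in UTC: 12:00 PM − 8:00 = 4:00 AM on Nov 28.
Arrival in UTC: 10:45 PM + 9:30 = 8:15 AM on Nov 28.
Elapsed = 8:15 AM − 4:00 AM = 4 hours 15 minutes.

4 hours 15 minutes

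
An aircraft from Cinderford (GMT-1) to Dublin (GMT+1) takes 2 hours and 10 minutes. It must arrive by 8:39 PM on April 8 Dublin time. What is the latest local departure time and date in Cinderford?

Target arrival in UTC: 8:39 PM − 1:00 = 7:39 PM on Apr 8.
Subtract 2 hours 10 minutes → departure 5:29 PM UTC on Apr 8.
Cinderford is UTC−1:00: 5:29 PM − 1:00 = 4:29 PM on Apr 8.

4:29 PM on April 8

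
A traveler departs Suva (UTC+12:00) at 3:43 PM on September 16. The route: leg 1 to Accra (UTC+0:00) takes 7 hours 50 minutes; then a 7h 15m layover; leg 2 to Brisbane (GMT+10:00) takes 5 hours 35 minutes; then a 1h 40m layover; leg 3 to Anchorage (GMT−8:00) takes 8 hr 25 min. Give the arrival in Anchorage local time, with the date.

Convert departure to UTC: 3:43 PM − 12:00 = 3:43 AM UTC on Sep 16.
Add 7 hours and 50 minutes leg 1 → 11:33 AM UTC.
Add 7 hours 15 minutes layover in Accra → 6:48 PM UTC.
Add 5 hours 35 minutes leg 2 → 12:23 AM UTC (Sep 17).
Add 1 hour 40 minutes layover in Brisbane → 2:03 AM UTC.
Add 8 hours 25 minutes leg 3 → 10:28 AM UTC.
Anchorage is UTC−8:00, so local arrival = 10:28 AM − 8:00 = 2:28 AM on Sep 17.

2:28 AM on September 17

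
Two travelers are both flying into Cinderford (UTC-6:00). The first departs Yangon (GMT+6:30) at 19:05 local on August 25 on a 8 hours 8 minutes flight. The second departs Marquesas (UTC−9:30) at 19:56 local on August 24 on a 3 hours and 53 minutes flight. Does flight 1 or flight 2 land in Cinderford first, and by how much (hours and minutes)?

the second, by 11 hours 24 minutes

Flight 1 in UTC: 19:05 − 6:30 = 12:35 on Aug 25.
+8 hours 8 minutes → arrive 20:43 UTC on Aug 25.
Flight 2 in UTC: 19:56 + 9:30 = 05:26 on Aug 25.
+3 hours 53 minutes → arrive 09:19 UTC on Aug 25.
Flight 2 lands earlier by 11 hours 24 minutes.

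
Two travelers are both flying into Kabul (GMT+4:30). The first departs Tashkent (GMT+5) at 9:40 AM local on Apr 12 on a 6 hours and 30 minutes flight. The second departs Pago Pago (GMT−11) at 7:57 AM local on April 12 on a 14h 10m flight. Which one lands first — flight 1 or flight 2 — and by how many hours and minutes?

Flight 1 in UTC: 9:40 AM − 5:00 = 4:40 AM on Apr 12.
+6 hours 30 minutes → arrive 11:10 AM UTC on Apr 12.
Flight 2 in UTC: 7:57 AM + 11:00 = 6:57 PM on Apr 12.
+14 hours 10 minutes → arrive 9:07 AM UTC on Apr 13.
Flight 1 lands earlier by 21 hours 57 minutes.

the first, by 21 hours 57 minutes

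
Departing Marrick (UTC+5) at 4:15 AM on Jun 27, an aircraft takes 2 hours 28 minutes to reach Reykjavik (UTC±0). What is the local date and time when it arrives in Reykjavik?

1:43 AM on June 27

Convert departure to UTC: 4:15 AM − 5:00 = 11:15 PM UTC on Jun 26.
Add 2 hours 28 minutes travel time → 1:43 AM UTC (Jun 27).
Reykjavik is UTC+0, so local arrival is the same: 1:43 AM on Jun 27.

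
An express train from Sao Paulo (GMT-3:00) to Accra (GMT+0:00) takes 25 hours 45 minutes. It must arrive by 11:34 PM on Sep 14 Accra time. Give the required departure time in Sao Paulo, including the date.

Target arrival is already UTC: 11:34 PM on Sep 14.
Subtract 25 hours and 45 minutes → departure 9:49 PM UTC on Sep 13.
Sao Paulo is UTC−3:00: 9:49 PM − 3:00 = 6:49 PM on Sep 13.

6:49 PM on September 13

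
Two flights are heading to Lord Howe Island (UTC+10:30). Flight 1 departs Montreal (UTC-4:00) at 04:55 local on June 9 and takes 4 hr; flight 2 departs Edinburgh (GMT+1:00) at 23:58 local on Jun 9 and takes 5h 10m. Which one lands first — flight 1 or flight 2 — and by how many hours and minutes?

Flight 1 in UTC: 04:55 + 4:00 = 08:55 on Jun 9.
+4 hours → arrive 12:55 UTC on Jun 9.
Flight 2 in UTC: 23:58 − 1:00 = 22:58 on Jun 9.
+5 hours 10 minutes → arrive 04:08 UTC on Jun 10.
Flight 1 lands earlier by 15 hours 13 minutes.

the first, by 15 hours 13 minutes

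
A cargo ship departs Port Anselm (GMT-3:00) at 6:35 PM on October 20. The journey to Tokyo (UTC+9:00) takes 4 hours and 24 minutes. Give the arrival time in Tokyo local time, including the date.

Convert departure to UTC: 6:35 PM + 3:00 = 9:35 PM UTC on Oct 20.
Add 4 hours and 24 minutes travel time → 1:59 AM UTC (Oct 21).
Tokyo is UTC+9:00, so local arrival = 1:59 AM + 9:00 = 10:59 AM on Oct 21.

10:59 AM on October 21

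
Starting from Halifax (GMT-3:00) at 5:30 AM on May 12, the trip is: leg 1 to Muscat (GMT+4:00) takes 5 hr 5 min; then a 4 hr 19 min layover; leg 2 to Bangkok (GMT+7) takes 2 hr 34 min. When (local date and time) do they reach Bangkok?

3:28 AM on May 13

Convert departure to UTC: 5:30 AM + 3:00 = 8:30 AM UTC on May 12.
Add 5 hours 5 minutes leg 1 → 1:35 PM UTC.
Add 4 hours and 19 minutes layover in Muscat → 5:54 PM UTC.
Add 2 hours and 34 minutes leg 2 → 8:28 PM UTC.
Bangkok is UTC+7:00, so local arrival = 8:28 PM + 7:00 = 3:28 AM on May 13.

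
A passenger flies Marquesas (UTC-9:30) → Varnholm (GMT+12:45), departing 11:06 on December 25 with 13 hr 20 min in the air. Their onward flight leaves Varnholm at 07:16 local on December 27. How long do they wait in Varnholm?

8 hours 35 minutes

Convert departure to UTC: 11:06 + 9:30 = 20:36 UTC on Dec 25.
Add 13 hours and 20 minutes flight time → 09:56 UTC (Dec 26).
Varnholm is UTC+12:45, so local arrival = 09:56 + 12:45 = 22:41 on Dec 26.
Layover = 07:16 − 22:41 (+1 day) = 8 hours 35 minutes.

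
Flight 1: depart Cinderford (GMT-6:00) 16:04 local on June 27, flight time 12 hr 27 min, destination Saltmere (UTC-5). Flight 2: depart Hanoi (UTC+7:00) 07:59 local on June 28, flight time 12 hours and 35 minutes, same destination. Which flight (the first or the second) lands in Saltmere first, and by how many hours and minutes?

the first, by 3 hours 3 minutes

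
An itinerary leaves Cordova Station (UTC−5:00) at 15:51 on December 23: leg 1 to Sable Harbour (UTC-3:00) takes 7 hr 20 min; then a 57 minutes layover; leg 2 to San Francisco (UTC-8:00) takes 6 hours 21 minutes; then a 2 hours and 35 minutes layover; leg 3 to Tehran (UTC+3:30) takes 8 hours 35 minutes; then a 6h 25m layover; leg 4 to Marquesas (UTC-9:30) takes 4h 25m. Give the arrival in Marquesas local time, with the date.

Convert departure to UTC: 15:51 + 5:00 = 20:51 UTC on Dec 23.
Add 7 hours and 20 minutes leg 1 → 04:11 UTC (Dec 24).
Add 57 minutes layover in Sable Harbour → 05:08 UTC.
Add 6 hours and 21 minutes leg 2 → 11:29 UTC.
Add 2 hours and 35 minutes layover in San Francisco → 14:04 UTC.
Add 8 hours 35 minutes leg 3 → 22:39 UTC.
Add 6 hours 25 minutes layover in Tehran → 05:04 UTC (Dec 25).
Add 4 hours and 25 minutes leg 4 → 09:29 UTC.
Marquesas is UTC−9:30, so local arrival = 09:29 − 9:30 = 23:59 on Dec 24.

23:59 on December 24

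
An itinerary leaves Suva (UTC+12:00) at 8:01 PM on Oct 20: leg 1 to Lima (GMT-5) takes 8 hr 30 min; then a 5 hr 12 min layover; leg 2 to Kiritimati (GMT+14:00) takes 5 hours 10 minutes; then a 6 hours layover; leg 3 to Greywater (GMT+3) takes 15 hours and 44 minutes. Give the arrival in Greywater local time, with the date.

3:37 AM on Oct 22

Convert departure to UTC: 8:01 PM − 12:00 = 8:01 AM UTC on Oct 20.
Add 8 hours 30 minutes leg 1 → 4:31 PM UTC.
Add 5 hours 12 minutes layover in Lima → 9:43 PM UTC.
Add 5 hours 10 minutes leg 2 → 2:53 AM UTC (Oct 21).
Add 6 hours layover in Kiritimati → 8:53 AM UTC.
Add 15 hours and 44 minutes leg 3 → 12:37 AM UTC (Oct 22).
Greywater is UTC+3:00, so local arrival = 12:37 AM + 3:00 = 3:37 AM on Oct 22.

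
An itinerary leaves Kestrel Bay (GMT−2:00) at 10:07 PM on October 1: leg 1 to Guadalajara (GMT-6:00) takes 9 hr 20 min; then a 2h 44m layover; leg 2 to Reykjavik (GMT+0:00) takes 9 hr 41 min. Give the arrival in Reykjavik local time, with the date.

9:52 PM on October 2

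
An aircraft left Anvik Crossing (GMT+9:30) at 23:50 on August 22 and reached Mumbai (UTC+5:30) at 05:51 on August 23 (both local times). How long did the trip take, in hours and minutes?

10 hours 1 minute

Mumbai is 4:00 behind Anvik Crossing.
Clock-face elapsed time (ignoring zones) is 6 hours 1 minute.
Actual elapsed = 6 hours 1 minute + 4:00 = 10 hours 1 minute.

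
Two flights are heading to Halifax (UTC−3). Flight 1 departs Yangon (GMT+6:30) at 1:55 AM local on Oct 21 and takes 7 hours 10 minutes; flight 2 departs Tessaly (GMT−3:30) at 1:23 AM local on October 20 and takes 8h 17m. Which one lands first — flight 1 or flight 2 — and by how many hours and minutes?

the second, by 13 hours 25 minutes

Flight 1 in UTC: 1:55 AM − 6:30 = 7:25 PM on Oct 20.
+7 hours and 10 minutes → arrive 2:35 AM UTC on Oct 21.
Flight 2 in UTC: 1:23 AM + 3:30 = 4:53 AM on Oct 20.
+8 hours 17 minutes → arrive 1:10 PM UTC on Oct 20.
Flight 2 lands earlier by 13 hours 25 minutes.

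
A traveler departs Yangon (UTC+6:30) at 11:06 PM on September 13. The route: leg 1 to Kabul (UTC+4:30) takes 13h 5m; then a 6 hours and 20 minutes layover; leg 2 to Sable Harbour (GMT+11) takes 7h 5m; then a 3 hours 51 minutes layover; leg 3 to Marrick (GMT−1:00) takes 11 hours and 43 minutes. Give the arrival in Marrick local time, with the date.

Convert departure to UTC: 11:06 PM − 6:30 = 4:36 PM UTC on Sep 13.
Add 13 hours and 5 minutes leg 1 → 5:41 AM UTC (Sep 14).
Add 6 hours and 20 minutes layover in Kabul → 12:01 PM UTC.
Add 7 hours and 5 minutes leg 2 → 7:06 PM UTC.
Add 3 hours and 51 minutes layover in Sable Harbour → 10:57 PM UTC.
Add 11 hours and 43 minutes leg 3 → 10:40 AM UTC (Sep 15).
Marrick is UTC−1:00, so local arrival = 10:40 AM − 1:00 = 9:40 AM on Sep 15.

9:40 AM on September 15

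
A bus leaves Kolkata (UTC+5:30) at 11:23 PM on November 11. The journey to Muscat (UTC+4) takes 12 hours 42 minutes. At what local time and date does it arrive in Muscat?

Muscat is 1:30 behind Kolkata.
After 12 hours and 42 minutes it is 12:05 PM (Nov 12) in Kolkata.
Shift by the zone difference: 12:05 PM − 1:30 = 10:35 AM on Nov 12 in Muscat.

10:35 AM on Nov 12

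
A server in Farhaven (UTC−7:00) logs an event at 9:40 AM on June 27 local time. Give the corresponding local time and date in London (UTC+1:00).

In UTC: 9:40 AM + 7:00 = 4:40 PM on Jun 27.
London is UTC+1:00: 4:40 PM + 1:00 = 5:40 PM on Jun 27.

5:40 PM on Jun 27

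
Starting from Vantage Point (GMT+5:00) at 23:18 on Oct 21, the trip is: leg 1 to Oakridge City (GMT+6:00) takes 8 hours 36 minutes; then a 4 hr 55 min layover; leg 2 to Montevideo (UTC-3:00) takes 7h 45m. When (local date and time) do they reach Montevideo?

Convert departure to UTC: 23:18 − 5:00 = 18:18 UTC on Oct 21.
Add 8 hours 36 minutes leg 1 → 02:54 UTC (Oct 22).
Add 4 hours 55 minutes layover in Oakridge City → 07:49 UTC.
Add 7 hours 45 minutes leg 2 → 15:34 UTC.
Montevideo is UTC−3:00, so local arrival = 15:34 − 3:00 = 12:34 on Oct 22.

12:34 on Oct 22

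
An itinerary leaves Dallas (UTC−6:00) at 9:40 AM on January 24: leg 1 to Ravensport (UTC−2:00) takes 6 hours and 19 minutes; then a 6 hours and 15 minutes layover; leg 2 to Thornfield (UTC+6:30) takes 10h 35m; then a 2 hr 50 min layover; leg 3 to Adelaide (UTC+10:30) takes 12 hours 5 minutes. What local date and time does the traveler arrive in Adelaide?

4:14 PM on January 26

Convert departure to UTC: 9:40 AM + 6:00 = 3:40 PM UTC on Jan 24.
Add 6 hours and 19 minutes leg 1 → 9:59 PM UTC.
Add 6 hours 15 minutes layover in Ravensport → 4:14 AM UTC (Jan 25).
Add 10 hours 35 minutes leg 2 → 2:49 PM UTC.
Add 2 hours and 50 minutes layover in Thornfield → 5:39 PM UTC.
Add 12 hours and 5 minutes leg 3 → 5:44 AM UTC (Jan 26).
Adelaide is UTC+10:30, so local arrival = 5:44 AM + 10:30 = 4:14 PM on Jan 26.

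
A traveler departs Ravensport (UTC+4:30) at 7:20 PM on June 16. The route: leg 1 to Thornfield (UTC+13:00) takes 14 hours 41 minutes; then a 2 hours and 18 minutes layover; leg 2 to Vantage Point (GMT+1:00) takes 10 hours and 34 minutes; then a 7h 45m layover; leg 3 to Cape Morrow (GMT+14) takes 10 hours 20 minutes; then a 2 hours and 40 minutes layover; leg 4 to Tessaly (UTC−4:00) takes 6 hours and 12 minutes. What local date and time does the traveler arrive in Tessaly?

5:20 PM on June 18

Convert departure to UTC: 7:20 PM − 4:30 = 2:50 PM UTC on Jun 16.
Add 14 hours and 41 minutes leg 1 → 5:31 AM UTC (Jun 17).
Add 2 hours and 18 minutes layover in Thornfield → 7:49 AM UTC.
Add 10 hours and 34 minutes leg 2 → 6:23 PM UTC.
Add 7 hours 45 minutes layover in Vantage Point → 2:08 AM UTC (Jun 18).
Add 10 hours 20 minutes leg 3 → 12:28 PM UTC.
Add 2 hours and 40 minutes layover in Cape Morrow → 3:08 PM UTC.
Add 6 hours 12 minutes leg 4 → 9:20 PM UTC.
Tessaly is UTC−4:00, so local arrival = 9:20 PM − 4:00 = 5:20 PM on Jun 18.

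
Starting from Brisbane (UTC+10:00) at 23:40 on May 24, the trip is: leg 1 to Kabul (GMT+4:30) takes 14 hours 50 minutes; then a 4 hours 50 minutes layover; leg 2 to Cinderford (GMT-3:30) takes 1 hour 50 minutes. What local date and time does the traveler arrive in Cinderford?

Convert departure to UTC: 23:40 − 10:00 = 13:40 UTC on May 24.
Add 14 hours and 50 minutes leg 1 → 04:30 UTC (May 25).
Add 4 hours and 50 minutes layover in Kabul → 09:20 UTC.
Add 1 hour and 50 minutes leg 2 → 11:10 UTC.
Cinderford is UTC−3:30, so local arrival = 11:10 − 3:30 = 07:40 on May 25.

07:40 on May 25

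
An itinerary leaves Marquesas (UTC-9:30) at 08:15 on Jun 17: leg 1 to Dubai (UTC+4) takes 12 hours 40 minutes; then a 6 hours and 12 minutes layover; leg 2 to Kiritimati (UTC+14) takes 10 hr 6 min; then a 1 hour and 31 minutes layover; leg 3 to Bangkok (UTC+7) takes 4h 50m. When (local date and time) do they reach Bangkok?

Convert departure to UTC: 08:15 + 9:30 = 17:45 UTC on Jun 17.
Add 12 hours 40 minutes leg 1 → 06:25 UTC (Jun 18).
Add 6 hours 12 minutes layover in Dubai → 12:37 UTC.
Add 10 hours 6 minutes leg 2 → 22:43 UTC.
Add 1 hour 31 minutes layover in Kiritimati → 00:14 UTC (Jun 19).
Add 4 hours 50 minutes leg 3 → 05:04 UTC.
Bangkok is UTC+7:00, so local arrival = 05:04 + 7:00 = 12:04 on Jun 19.

12:04 on June 19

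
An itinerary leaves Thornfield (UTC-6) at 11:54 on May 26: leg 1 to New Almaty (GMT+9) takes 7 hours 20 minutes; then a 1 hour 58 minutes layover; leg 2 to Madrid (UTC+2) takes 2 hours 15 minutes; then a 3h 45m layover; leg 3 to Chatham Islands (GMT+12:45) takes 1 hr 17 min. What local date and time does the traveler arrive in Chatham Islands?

23:14 on May 27

Convert departure to UTC: 11:54 + 6:00 = 17:54 UTC on May 26.
Add 7 hours 20 minutes leg 1 → 01:14 UTC (May 27).
Add 1 hour 58 minutes layover in New Almaty → 03:12 UTC.
Add 2 hours and 15 minutes leg 2 → 05:27 UTC.
Add 3 hours 45 minutes layover in Madrid → 09:12 UTC.
Add 1 hour and 17 minutes leg 3 → 10:29 UTC.
Chatham Islands is UTC+12:45, so local arrival = 10:29 + 12:45 = 23:14 on May 27.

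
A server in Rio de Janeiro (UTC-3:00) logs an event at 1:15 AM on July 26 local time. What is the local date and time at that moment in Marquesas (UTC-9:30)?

6:45 PM on July 25

In UTC: 1:15 AM + 3:00 = 4:15 AM on Jul 26.
Marquesas is UTC−9:30: 4:15 AM − 9:30 = 6:45 PM on Jul 25.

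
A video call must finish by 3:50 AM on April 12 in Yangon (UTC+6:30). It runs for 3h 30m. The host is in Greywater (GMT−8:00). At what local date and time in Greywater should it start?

Target end time in UTC: 3:50 AM − 6:30 = 9:20 PM on Apr 11.
Subtract 3 hours 30 minutes → start 5:50 PM UTC on Apr 11.
Greywater is UTC−8:00: 5:50 PM − 8:00 = 9:50 AM on Apr 11.

9:50 AM on April 11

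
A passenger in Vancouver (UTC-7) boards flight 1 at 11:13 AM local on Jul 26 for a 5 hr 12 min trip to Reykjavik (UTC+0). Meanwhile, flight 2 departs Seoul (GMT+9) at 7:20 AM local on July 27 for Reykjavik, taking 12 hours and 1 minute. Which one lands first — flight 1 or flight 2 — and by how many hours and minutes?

Flight 1 in UTC: 11:13 AM + 7:00 = 6:13 PM on Jul 26.
+5 hours 12 minutes → arrive 11:25 PM UTC on Jul 26.
Flight 2 in UTC: 7:20 AM − 9:00 = 10:20 PM on Jul 26.
+12 hours 1 minute → arrive 10:21 AM UTC on Jul 27.
Flight 1 lands earlier by 10 hours 56 minutes.

the first, by 10 hours 56 minutes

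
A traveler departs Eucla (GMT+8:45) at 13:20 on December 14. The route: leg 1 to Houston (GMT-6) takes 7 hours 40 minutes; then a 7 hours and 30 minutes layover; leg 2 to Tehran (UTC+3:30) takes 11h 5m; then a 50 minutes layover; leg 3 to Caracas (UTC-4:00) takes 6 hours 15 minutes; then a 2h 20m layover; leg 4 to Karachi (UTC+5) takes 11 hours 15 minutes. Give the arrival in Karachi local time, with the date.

08:30 on December 16

Convert departure to UTC: 13:20 − 8:45 = 04:35 UTC on Dec 14.
Add 7 hours and 40 minutes leg 1 → 12:15 UTC.
Add 7 hours 30 minutes layover in Houston → 19:45 UTC.
Add 11 hours 5 minutes leg 2 → 06:50 UTC (Dec 15).
Add 50 minutes layover in Tehran → 07:40 UTC.
Add 6 hours and 15 minutes leg 3 → 13:55 UTC.
Add 2 hours and 20 minutes layover in Caracas → 16:15 UTC.
Add 11 hours and 15 minutes leg 4 → 03:30 UTC (Dec 16).
Karachi is UTC+5:00, so local arrival = 03:30 + 5:00 = 08:30 on Dec 16.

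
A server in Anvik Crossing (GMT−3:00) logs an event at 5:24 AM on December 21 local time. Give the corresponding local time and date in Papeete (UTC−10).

10:24 PM on December 20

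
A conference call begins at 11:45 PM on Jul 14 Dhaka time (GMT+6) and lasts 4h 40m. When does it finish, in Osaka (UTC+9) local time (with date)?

7:25 AM on Jul 15

Osaka is 3:00 ahead of Dhaka.
After 4 hours and 40 minutes it is 4:25 AM (Jul 15) in Dhaka.
Shift by the zone difference: 4:25 AM + 3:00 = 7:25 AM on Jul 15 in Osaka.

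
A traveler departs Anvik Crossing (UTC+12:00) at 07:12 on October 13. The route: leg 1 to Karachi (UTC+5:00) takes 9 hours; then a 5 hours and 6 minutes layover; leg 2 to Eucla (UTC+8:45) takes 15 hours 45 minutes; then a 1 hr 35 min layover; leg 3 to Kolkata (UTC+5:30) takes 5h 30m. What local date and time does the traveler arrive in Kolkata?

13:38 on October 14

Convert departure to UTC: 07:12 − 12:00 = 19:12 UTC on Oct 12.
Add 9 hours leg 1 → 04:12 UTC (Oct 13).
Add 5 hours and 6 minutes layover in Karachi → 09:18 UTC.
Add 15 hours 45 minutes leg 2 → 01:03 UTC (Oct 14).
Add 1 hour and 35 minutes layover in Eucla → 02:38 UTC.
Add 5 hours and 30 minutes leg 3 → 08:08 UTC.
Kolkata is UTC+5:30, so local arrival = 08:08 + 5:30 = 13:38 on Oct 14.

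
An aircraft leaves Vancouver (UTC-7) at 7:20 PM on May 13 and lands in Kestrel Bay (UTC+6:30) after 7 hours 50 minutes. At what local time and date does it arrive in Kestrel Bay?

4:40 PM on May 14

Convert departure to UTC: 7:20 PM + 7:00 = 2:20 AM UTC on May 14.
Add 7 hours 50 minutes travel time → 10:10 AM UTC.
Kestrel Bay is UTC+6:30, so local arrival = 10:10 AM + 6:30 = 4:40 PM on May 14.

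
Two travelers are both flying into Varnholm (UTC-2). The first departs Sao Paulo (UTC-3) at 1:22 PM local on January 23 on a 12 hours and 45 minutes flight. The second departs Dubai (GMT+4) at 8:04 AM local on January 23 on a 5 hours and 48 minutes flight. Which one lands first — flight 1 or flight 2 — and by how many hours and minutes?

Flight 1 in UTC: 1:22 PM + 3:00 = 4:22 PM on Jan 23.
+12 hours 45 minutes → arrive 5:07 AM UTC on Jan 24.
Flight 2 in UTC: 8:04 AM − 4:00 = 4:04 AM on Jan 23.
+5 hours 48 minutes → arrive 9:52 AM UTC on Jan 23.
Flight 2 lands earlier by 19 hours 15 minutes.

the second, by 19 hours 15 minutes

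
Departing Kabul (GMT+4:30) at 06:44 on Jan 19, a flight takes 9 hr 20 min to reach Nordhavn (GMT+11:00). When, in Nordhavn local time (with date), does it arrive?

22:34 on January 19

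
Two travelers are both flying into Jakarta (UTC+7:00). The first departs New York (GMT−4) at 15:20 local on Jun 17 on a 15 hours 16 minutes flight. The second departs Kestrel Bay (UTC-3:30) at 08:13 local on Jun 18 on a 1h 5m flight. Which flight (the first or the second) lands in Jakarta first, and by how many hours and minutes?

the first, by 2 hours 12 minutes

Flight 1 in UTC: 15:20 + 4:00 = 19:20 on Jun 17.
+15 hours and 16 minutes → arrive 10:36 UTC on Jun 18.
Flight 2 in UTC: 08:13 + 3:30 = 11:43 on Jun 18.
+1 hour and 5 minutes → arrive 12:48 UTC on Jun 18.
Flight 1 lands earlier by 2 hours 12 minutes.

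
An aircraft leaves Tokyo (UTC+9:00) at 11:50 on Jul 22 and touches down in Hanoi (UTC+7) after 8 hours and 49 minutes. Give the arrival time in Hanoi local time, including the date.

18:39 on Jul 22

Hanoi is 2:00 behind Tokyo.
After 8 hours and 49 minutes it is 20:39 in Tokyo.
Shift by the zone difference: 20:39 − 2:00 = 18:39 on Jul 22 in Hanoi.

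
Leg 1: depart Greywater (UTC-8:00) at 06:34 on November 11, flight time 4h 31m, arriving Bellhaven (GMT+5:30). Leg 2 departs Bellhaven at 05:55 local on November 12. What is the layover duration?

5 hours 20 minutes

Convert departure to UTC: 06:34 + 8:00 = 14:34 UTC on Nov 11.
Add 4 hours 31 minutes flight time → 19:05 UTC.
Bellhaven is UTC+5:30, so local arrival = 19:05 + 5:30 = 00:35 on Nov 12.
Layover = 05:55 − 00:35 = 5 hours 20 minutes.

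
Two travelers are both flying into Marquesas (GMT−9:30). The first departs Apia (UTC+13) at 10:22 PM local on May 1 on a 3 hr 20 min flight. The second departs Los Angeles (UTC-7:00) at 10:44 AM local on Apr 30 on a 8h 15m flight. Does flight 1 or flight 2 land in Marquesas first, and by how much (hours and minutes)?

the second, by 10 hours 43 minutes

Flight 1 in UTC: 10:22 PM − 13:00 = 9:22 AM on May 1.
+3 hours and 20 minutes → arrive 12:42 PM UTC on May 1.
Flight 2 in UTC: 10:44 AM + 7:00 = 5:44 PM on Apr 30.
+8 hours 15 minutes → arrive 1:59 AM UTC on May 1.
Flight 2 lands earlier by 10 hours 43 minutes.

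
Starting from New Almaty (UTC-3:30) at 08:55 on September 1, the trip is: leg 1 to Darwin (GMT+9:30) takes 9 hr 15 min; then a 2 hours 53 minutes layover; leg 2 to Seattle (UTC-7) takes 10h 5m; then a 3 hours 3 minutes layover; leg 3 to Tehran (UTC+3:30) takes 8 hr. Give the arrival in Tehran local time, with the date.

Convert departure to UTC: 08:55 + 3:30 = 12:25 UTC on Sep 1.
Add 9 hours and 15 minutes leg 1 → 21:40 UTC.
Add 2 hours and 53 minutes layover in Darwin → 00:33 UTC (Sep 2).
Add 10 hours 5 minutes leg 2 → 10:38 UTC.
Add 3 hours 3 minutes layover in Seattle → 13:41 UTC.
Add 8 hours leg 3 → 21:41 UTC.
Tehran is UTC+3:30, so local arrival = 21:41 + 3:30 = 01:11 on Sep 3.

01:11 on Sep 3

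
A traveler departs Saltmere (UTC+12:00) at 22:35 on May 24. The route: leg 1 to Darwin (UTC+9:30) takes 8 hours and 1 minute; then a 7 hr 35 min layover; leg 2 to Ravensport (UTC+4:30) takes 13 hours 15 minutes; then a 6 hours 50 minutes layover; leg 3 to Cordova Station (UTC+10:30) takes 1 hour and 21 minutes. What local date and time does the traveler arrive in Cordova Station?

10:07 on May 26

Convert departure to UTC: 22:35 − 12:00 = 10:35 UTC on May 24.
Add 8 hours and 1 minute leg 1 → 18:36 UTC.
Add 7 hours 35 minutes layover in Darwin → 02:11 UTC (May 25).
Add 13 hours 15 minutes leg 2 → 15:26 UTC.
Add 6 hours and 50 minutes layover in Ravensport → 22:16 UTC.
Add 1 hour and 21 minutes leg 3 → 23:37 UTC.
Cordova Station is UTC+10:30, so local arrival = 23:37 + 10:30 = 10:07 on May 26.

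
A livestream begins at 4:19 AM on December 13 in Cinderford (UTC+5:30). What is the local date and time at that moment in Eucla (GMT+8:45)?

7:34 AM on December 13

Eucla is 3:15 ahead of Cinderford.
Shift by the zone difference: 4:19 AM + 3:15 = 7:34 AM on Dec 13 in Eucla.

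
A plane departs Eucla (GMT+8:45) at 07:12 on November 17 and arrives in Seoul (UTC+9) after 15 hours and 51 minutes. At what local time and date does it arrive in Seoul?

23:18 on November 17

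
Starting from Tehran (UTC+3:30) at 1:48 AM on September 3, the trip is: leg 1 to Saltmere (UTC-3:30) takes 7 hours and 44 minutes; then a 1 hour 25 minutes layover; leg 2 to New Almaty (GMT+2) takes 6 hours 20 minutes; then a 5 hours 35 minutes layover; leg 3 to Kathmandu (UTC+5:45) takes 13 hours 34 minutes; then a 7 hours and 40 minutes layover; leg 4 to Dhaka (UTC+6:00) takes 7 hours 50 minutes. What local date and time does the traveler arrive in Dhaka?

Convert departure to UTC: 1:48 AM − 3:30 = 10:18 PM UTC on Sep 2.
Add 7 hours and 44 minutes leg 1 → 6:02 AM UTC (Sep 3).
Add 1 hour 25 minutes layover in Saltmere → 7:27 AM UTC.
Add 6 hours and 20 minutes leg 2 → 1:47 PM UTC.
Add 5 hours 35 minutes layover in New Almaty → 7:22 PM UTC.
Add 13 hours 34 minutes leg 3 → 8:56 AM UTC (Sep 4).
Add 7 hours and 40 minutes layover in Kathmandu → 4:36 PM UTC.
Add 7 hours and 50 minutes leg 4 → 12:26 AM UTC (Sep 5).
Dhaka is UTC+6:00, so local arrival = 12:26 AM + 6:00 = 6:26 AM on Sep 5.

6:26 AM on Sep 5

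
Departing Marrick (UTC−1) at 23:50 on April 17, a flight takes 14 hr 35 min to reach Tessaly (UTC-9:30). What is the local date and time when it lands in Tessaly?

Convert departure to UTC: 23:50 + 1:00 = 00:50 UTC on Apr 18.
Add 14 hours 35 minutes travel time → 15:25 UTC.
Tessaly is UTC−9:30, so local arrival = 15:25 − 9:30 = 05:55 on Apr 18.

05:55 on April 18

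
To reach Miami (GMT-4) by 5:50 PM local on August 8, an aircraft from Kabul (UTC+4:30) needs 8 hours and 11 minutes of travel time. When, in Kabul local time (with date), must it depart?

6:09 PM on August 8

Target arrival in UTC: 5:50 PM + 4:00 = 9:50 PM on Aug 8.
Subtract 8 hours and 11 minutes → departure 1:39 PM UTC on Aug 8.
Kabul is UTC+4:30: 1:39 PM + 4:30 = 6:09 PM on Aug 8.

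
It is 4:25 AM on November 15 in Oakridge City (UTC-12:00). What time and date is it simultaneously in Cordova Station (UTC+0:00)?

In UTC: 4:25 AM + 12:00 = 4:25 PM on Nov 15.
Cordova Station is UTC+0, so it is 4:25 PM on Nov 15.

4:25 PM on November 15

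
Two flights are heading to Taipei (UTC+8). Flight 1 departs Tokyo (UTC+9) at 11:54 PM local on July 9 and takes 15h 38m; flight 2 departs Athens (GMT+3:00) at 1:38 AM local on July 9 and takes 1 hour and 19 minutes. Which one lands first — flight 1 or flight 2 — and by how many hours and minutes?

the second, by 30 hours 35 minutes

Flight 1 in UTC: 11:54 PM − 9:00 = 2:54 PM on Jul 9.
+15 hours 38 minutes → arrive 6:32 AM UTC on Jul 10.
Flight 2 in UTC: 1:38 AM − 3:00 = 10:38 PM on Jul 8.
+1 hour and 19 minutes → arrive 11:57 PM UTC on Jul 8.
Flight 2 lands earlier by 30 hours 35 minutes.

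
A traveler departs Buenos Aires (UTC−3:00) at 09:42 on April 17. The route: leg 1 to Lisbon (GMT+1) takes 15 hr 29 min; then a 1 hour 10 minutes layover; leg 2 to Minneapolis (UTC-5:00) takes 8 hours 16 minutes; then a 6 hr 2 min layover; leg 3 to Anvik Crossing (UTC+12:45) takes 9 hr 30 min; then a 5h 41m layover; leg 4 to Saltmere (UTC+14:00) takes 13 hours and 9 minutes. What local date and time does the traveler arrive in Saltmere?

Convert departure to UTC: 09:42 + 3:00 = 12:42 UTC on Apr 17.
Add 15 hours 29 minutes leg 1 → 04:11 UTC (Apr 18).
Add 1 hour and 10 minutes layover in Lisbon → 05:21 UTC.
Add 8 hours 16 minutes leg 2 → 13:37 UTC.
Add 6 hours and 2 minutes layover in Minneapolis → 19:39 UTC.
Add 9 hours and 30 minutes leg 3 → 05:09 UTC (Apr 19).
Add 5 hours and 41 minutes layover in Anvik Crossing → 10:50 UTC.
Add 13 hours and 9 minutes leg 4 → 23:59 UTC.
Saltmere is UTC+14:00, so local arrival = 23:59 + 14:00 = 13:59 on Apr 20.

13:59 on April 20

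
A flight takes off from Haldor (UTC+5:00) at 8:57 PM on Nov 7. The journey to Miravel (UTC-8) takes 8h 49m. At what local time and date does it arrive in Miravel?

4:46 PM on November 7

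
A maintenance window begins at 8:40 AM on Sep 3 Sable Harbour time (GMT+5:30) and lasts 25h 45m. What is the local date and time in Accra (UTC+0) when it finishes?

4:55 AM on Sep 4

Accra is 5:30 behind Sable Harbour.
After 25 hours and 45 minutes it is 10:25 AM (Sep 4) in Sable Harbour.
Shift by the zone difference: 10:25 AM − 5:30 = 4:55 AM on Sep 4 in Accra.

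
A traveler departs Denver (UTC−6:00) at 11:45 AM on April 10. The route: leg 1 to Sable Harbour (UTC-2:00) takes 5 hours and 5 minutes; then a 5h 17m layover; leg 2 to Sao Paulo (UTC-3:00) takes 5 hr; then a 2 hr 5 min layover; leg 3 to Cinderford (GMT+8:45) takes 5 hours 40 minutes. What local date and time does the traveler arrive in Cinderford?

Convert departure to UTC: 11:45 AM + 6:00 = 5:45 PM UTC on Apr 10.
Add 5 hours 5 minutes leg 1 → 10:50 PM UTC.
Add 5 hours 17 minutes layover in Sable Harbour → 4:07 AM UTC (Apr 11).
Add 5 hours leg 2 → 9:07 AM UTC.
Add 2 hours 5 minutes layover in Sao Paulo → 11:12 AM UTC.
Add 5 hours 40 minutes leg 3 → 4:52 PM UTC.
Cinderford is UTC+8:45, so local arrival = 4:52 PM + 8:45 = 1:37 AM on Apr 12.

1:37 AM on April 12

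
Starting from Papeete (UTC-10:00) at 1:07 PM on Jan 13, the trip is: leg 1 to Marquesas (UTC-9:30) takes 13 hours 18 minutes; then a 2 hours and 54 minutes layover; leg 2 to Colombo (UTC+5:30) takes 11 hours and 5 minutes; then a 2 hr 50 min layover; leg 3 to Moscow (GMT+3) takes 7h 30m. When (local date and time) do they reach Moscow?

3:44 PM on Jan 15

Convert departure to UTC: 1:07 PM + 10:00 = 11:07 PM UTC on Jan 13.
Add 13 hours and 18 minutes leg 1 → 12:25 PM UTC (Jan 14).
Add 2 hours and 54 minutes layover in Marquesas → 3:19 PM UTC.
Add 11 hours 5 minutes leg 2 → 2:24 AM UTC (Jan 15).
Add 2 hours 50 minutes layover in Colombo → 5:14 AM UTC.
Add 7 hours 30 minutes leg 3 → 12:44 PM UTC.
Moscow is UTC+3:00, so local arrival = 12:44 PM + 3:00 = 3:44 PM on Jan 15.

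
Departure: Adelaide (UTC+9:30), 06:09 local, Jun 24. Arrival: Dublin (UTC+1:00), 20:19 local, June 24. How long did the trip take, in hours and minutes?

22 hours 40 minutes

Dublin is 8:30 behind Adelaide.
Clock-face elapsed time (ignoring zones) is 14 hours 10 minutes.
Actual elapsed = 14 hours 10 minutes + 8:30 = 22 hours 40 minutes.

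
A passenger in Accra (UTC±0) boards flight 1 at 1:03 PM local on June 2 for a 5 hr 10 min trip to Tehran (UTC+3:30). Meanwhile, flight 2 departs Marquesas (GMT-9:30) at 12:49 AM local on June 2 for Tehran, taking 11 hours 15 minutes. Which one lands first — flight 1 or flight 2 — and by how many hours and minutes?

Flight 1 departs at 1:03 PM UTC (Jun 2).
+5 hours and 10 minutes → arrive 6:13 PM UTC on Jun 2.
Flight 2 in UTC: 12:49 AM + 9:30 = 10:19 AM on Jun 2.
+11 hours and 15 minutes → arrive 9:34 PM UTC on Jun 2.
Flight 1 lands earlier by 3 hours 21 minutes.

the first, by 3 hours 21 minutes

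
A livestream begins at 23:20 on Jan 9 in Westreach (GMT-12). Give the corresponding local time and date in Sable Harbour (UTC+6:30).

17:50 on Jan 10

In UTC: 23:20 + 12:00 = 11:20 on Jan 10.
Sable Harbour is UTC+6:30: 11:20 + 6:30 = 17:50 on Jan 10.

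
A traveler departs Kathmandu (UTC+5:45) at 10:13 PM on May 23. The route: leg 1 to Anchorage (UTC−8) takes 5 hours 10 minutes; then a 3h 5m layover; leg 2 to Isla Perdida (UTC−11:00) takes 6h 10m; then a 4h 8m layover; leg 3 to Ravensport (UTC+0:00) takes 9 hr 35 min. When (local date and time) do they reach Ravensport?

Convert departure to UTC: 10:13 PM − 5:45 = 4:28 PM UTC on May 23.
Add 5 hours and 10 minutes leg 1 → 9:38 PM UTC.
Add 3 hours and 5 minutes layover in Anchorage → 12:43 AM UTC (May 24).
Add 6 hours 10 minutes leg 2 → 6:53 AM UTC.
Add 4 hours 8 minutes layover in Isla Perdida → 11:01 AM UTC.
Add 9 hours 35 minutes leg 3 → 8:36 PM UTC.
Ravensport is UTC+0, so local arrival is the same: 8:36 PM on May 24.

8:36 PM on May 24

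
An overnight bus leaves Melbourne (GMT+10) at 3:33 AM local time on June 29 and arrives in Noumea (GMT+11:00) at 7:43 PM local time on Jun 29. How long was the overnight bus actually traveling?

Departure in UTC: 3:33 AM − 10:00 = 5:33 PM on Jun 28.
Arrival in UTC: 7:43 PM − 11:00 = 8:43 AM on Jun 29.
Elapsed = 8:43 AM − 5:33 PM (+1 day) = 15 hours 10 minutes.

15 hours 10 minutes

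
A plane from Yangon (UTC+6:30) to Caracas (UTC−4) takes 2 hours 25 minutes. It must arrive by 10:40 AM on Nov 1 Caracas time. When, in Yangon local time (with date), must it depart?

Target arrival in UTC: 10:40 AM + 4:00 = 2:40 PM on Nov 1.
Subtract 2 hours and 25 minutes → departure 12:15 PM UTC on Nov 1.
Yangon is UTC+6:30: 12:15 PM + 6:30 = 6:45 PM on Nov 1.

6:45 PM on November 1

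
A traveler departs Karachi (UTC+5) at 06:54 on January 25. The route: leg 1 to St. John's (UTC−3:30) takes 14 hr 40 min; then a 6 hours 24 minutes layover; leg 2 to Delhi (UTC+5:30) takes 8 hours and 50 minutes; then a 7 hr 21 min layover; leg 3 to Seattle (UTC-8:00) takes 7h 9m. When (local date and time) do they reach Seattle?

Convert departure to UTC: 06:54 − 5:00 = 01:54 UTC on Jan 25.
Add 14 hours and 40 minutes leg 1 → 16:34 UTC.
Add 6 hours and 24 minutes layover in St. John's → 22:58 UTC.
Add 8 hours and 50 minutes leg 2 → 07:48 UTC (Jan 26).
Add 7 hours and 21 minutes layover in Delhi → 15:09 UTC.
Add 7 hours 9 minutes leg 3 → 22:18 UTC.
Seattle is UTC−8:00, so local arrival = 22:18 − 8:00 = 14:18 on Jan 26.

14:18 on January 26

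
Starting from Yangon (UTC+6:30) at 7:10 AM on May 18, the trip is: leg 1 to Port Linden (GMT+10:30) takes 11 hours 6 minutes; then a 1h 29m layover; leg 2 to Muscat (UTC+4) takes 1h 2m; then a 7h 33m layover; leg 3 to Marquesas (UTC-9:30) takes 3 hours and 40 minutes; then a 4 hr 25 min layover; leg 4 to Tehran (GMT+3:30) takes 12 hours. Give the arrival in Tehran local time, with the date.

Convert departure to UTC: 7:10 AM − 6:30 = 12:40 AM UTC on May 18.
Add 11 hours 6 minutes leg 1 → 11:46 AM UTC.
Add 1 hour and 29 minutes layover in Port Linden → 1:15 PM UTC.
Add 1 hour and 2 minutes leg 2 → 2:17 PM UTC.
Add 7 hours and 33 minutes layover in Muscat → 9:50 PM UTC.
Add 3 hours and 40 minutes leg 3 → 1:30 AM UTC (May 19).
Add 4 hours and 25 minutes layover in Marquesas → 5:55 AM UTC.
Add 12 hours leg 4 → 5:55 PM UTC.
Tehran is UTC+3:30, so local arrival = 5:55 PM + 3:30 = 9:25 PM on May 19.

9:25 PM on May 19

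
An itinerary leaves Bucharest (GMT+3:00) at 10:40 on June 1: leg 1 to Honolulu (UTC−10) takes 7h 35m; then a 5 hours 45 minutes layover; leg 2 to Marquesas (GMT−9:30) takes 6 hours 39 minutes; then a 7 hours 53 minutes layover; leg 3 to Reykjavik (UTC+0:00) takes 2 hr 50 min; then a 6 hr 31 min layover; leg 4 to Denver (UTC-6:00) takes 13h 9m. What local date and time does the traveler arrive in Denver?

Convert departure to UTC: 10:40 − 3:00 = 07:40 UTC on Jun 1.
Add 7 hours and 35 minutes leg 1 → 15:15 UTC.
Add 5 hours and 45 minutes layover in Honolulu → 21:00 UTC.
Add 6 hours and 39 minutes leg 2 → 03:39 UTC (Jun 2).
Add 7 hours and 53 minutes layover in Marquesas → 11:32 UTC.
Add 2 hours 50 minutes leg 3 → 14:22 UTC.
Add 6 hours 31 minutes layover in Reykjavik → 20:53 UTC.
Add 13 hours and 9 minutes leg 4 → 10:02 UTC (Jun 3).
Denver is UTC−6:00, so local arrival = 10:02 − 6:00 = 04:02 on Jun 3.

04:02 on June 3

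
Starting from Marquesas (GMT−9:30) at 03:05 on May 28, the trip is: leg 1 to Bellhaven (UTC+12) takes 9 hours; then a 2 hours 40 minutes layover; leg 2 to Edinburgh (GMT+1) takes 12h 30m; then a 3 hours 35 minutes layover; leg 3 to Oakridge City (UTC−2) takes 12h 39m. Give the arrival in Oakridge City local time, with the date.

Convert departure to UTC: 03:05 + 9:30 = 12:35 UTC on May 28.
Add 9 hours leg 1 → 21:35 UTC.
Add 2 hours 40 minutes layover in Bellhaven → 00:15 UTC (May 29).
Add 12 hours 30 minutes leg 2 → 12:45 UTC.
Add 3 hours 35 minutes layover in Edinburgh → 16:20 UTC.
Add 12 hours and 39 minutes leg 3 → 04:59 UTC (May 30).
Oakridge City is UTC−2:00, so local arrival = 04:59 − 2:00 = 02:59 on May 30.

02:59 on May 30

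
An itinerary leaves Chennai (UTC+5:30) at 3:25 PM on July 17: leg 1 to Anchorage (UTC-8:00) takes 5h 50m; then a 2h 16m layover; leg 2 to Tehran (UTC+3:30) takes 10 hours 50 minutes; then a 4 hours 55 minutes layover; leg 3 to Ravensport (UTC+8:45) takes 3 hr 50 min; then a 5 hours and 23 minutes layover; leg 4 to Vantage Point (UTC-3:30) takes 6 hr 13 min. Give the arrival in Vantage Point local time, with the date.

Convert departure to UTC: 3:25 PM − 5:30 = 9:55 AM UTC on Jul 17.
Add 5 hours and 50 minutes leg 1 → 3:45 PM UTC.
Add 2 hours and 16 minutes layover in Anchorage → 6:01 PM UTC.
Add 10 hours and 50 minutes leg 2 → 4:51 AM UTC (Jul 18).
Add 4 hours and 55 minutes layover in Tehran → 9:46 AM UTC.
Add 3 hours and 50 minutes leg 3 → 1:36 PM UTC.
Add 5 hours and 23 minutes layover in Ravensport → 6:59 PM UTC.
Add 6 hours 13 minutes leg 4 → 1:12 AM UTC (Jul 19).
Vantage Point is UTC−3:30, so local arrival = 1:12 AM − 3:30 = 9:42 PM on Jul 18.

9:42 PM on July 18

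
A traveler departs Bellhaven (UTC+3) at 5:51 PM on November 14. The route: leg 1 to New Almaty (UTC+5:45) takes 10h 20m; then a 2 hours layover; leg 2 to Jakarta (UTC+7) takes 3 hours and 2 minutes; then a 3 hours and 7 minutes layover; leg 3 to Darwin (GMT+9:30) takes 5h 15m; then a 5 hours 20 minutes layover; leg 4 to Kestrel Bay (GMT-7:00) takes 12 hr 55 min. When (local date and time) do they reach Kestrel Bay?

1:50 AM on November 16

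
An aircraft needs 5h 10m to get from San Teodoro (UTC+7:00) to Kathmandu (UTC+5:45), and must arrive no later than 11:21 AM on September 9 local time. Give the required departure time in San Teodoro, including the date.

7:26 AM on September 9

Target arrival in UTC: 11:21 AM − 5:45 = 5:36 AM on Sep 9.
Subtract 5 hours and 10 minutes → departure 12:26 AM UTC on Sep 9.
San Teodoro is UTC+7:00: 12:26 AM + 7:00 = 7:26 AM on Sep 9.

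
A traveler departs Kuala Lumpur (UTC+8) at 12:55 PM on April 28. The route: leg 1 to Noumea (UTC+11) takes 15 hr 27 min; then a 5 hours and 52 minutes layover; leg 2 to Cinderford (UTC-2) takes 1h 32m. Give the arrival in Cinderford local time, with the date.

Convert departure to UTC: 12:55 PM − 8:00 = 4:55 AM UTC on Apr 28.
Add 15 hours 27 minutes leg 1 → 8:22 PM UTC.
Add 5 hours and 52 minutes layover in Noumea → 2:14 AM UTC (Apr 29).
Add 1 hour and 32 minutes leg 2 → 3:46 AM UTC.
Cinderford is UTC−2:00, so local arrival = 3:46 AM − 2:00 = 1:46 AM on Apr 29.

1:46 AM on Apr 29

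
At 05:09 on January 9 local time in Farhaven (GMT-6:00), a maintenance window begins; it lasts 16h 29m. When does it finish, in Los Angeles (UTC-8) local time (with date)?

Convert start to UTC: 05:09 + 6:00 = 11:09 UTC on Jan 9.
Add 16 hours and 29 minutes duration → 03:38 UTC (Jan 10).
Los Angeles is UTC−8:00, so local end time = 03:38 − 8:00 = 19:38 on Jan 9.

19:38 on January 9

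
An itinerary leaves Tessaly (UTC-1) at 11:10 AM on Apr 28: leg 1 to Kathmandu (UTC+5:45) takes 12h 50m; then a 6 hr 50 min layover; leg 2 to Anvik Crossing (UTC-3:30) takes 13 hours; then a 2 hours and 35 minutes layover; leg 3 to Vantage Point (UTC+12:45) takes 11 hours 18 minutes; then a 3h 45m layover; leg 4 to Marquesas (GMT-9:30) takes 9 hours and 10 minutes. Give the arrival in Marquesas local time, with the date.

2:08 PM on Apr 30

Convert departure to UTC: 11:10 AM + 1:00 = 12:10 PM UTC on Apr 28.
Add 12 hours 50 minutes leg 1 → 1:00 AM UTC (Apr 29).
Add 6 hours 50 minutes layover in Kathmandu → 7:50 AM UTC.
Add 13 hours leg 2 → 8:50 PM UTC.
Add 2 hours 35 minutes layover in Anvik Crossing → 11:25 PM UTC.
Add 11 hours and 18 minutes leg 3 → 10:43 AM UTC (Apr 30).
Add 3 hours 45 minutes layover in Vantage Point → 2:28 PM UTC.
Add 9 hours and 10 minutes leg 4 → 11:38 PM UTC.
Marquesas is UTC−9:30, so local arrival = 11:38 PM − 9:30 = 2:08 PM on Apr 30.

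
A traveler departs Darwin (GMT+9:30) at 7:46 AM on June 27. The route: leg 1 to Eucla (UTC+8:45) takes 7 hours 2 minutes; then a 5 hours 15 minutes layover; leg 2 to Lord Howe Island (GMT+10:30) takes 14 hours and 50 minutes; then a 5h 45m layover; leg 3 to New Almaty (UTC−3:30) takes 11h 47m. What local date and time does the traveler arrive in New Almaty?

3:25 PM on Jun 28

Convert departure to UTC: 7:46 AM − 9:30 = 10:16 PM UTC on Jun 26.
Add 7 hours and 2 minutes leg 1 → 5:18 AM UTC (Jun 27).
Add 5 hours and 15 minutes layover in Eucla → 10:33 AM UTC.
Add 14 hours and 50 minutes leg 2 → 1:23 AM UTC (Jun 28).
Add 5 hours 45 minutes layover in Lord Howe Island → 7:08 AM UTC.
Add 11 hours and 47 minutes leg 3 → 6:55 PM UTC.
New Almaty is UTC−3:30, so local arrival = 6:55 PM − 3:30 = 3:25 PM on Jun 28.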